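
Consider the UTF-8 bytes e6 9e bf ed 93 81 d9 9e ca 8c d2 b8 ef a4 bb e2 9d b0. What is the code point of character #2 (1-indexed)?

Offset 0: leading byte 0xE6 = 11100110 → 3-byte char #1 = E6 9E BF.
Offset 3: leading byte 0xED = 11101101 → 3-byte char #2 = ED 93 81.
Leading byte 0xED = 11101101 matches 1110xxxx → 3-byte sequence.
Byte 1: 0xED = 11101101, payload 1101 (4 bits).
Byte 2: 0x93 = 10010011 (10xxxxxx ✓), payload 010011.
Byte 3: 0x81 = 10000001 (10xxxxxx ✓), payload 000001.
Concatenate: 1101010011000001 = 0xD4C1 (16 bits → U+D4C1).

U+D4C1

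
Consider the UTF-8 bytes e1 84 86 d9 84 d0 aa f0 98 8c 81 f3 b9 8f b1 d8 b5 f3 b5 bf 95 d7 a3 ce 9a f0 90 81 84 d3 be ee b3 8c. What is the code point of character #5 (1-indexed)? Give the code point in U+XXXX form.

Offset 0: leading byte 0xE1 = 11100001 → 3-byte char #1 = E1 84 86.
Offset 3: leading byte 0xD9 = 11011001 → 2-byte char #2 = D9 84.
Offset 5: leading byte 0xD0 = 11010000 → 2-byte char #3 = D0 AA.
Offset 7: leading byte 0xF0 = 11110000 → 4-byte char #4 = F0 98 8C 81.
Offset 11: leading byte 0xF3 = 11110011 → 4-byte char #5 = F3 B9 8F B1.
Leading byte 0xF3 = 11110011 matches 11110xxx → 4-byte sequence.
Byte 1: 0xF3 = 11110011, payload 011 (3 bits).
Byte 2: 0xB9 = 10111001 (10xxxxxx ✓), payload 111001.
Byte 3: 0x8F = 10001111 (10xxxxxx ✓), payload 001111.
Byte 4: 0xB1 = 10110001 (10xxxxxx ✓), payload 110001.
Concatenate: 011111001001111110001 = 0xF93F1 (21 bits → U+F93F1).

U+F93F1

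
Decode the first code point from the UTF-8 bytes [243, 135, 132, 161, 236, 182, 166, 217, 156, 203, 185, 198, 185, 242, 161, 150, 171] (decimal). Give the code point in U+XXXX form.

Offset 0: leading byte 0xF3 = 11110011 → 4-byte char #1 = F3 87 84 A1.
Leading byte 0xF3 = 11110011 matches 11110xxx → 4-byte sequence.
Byte 1: 0xF3 = 11110011, payload 011 (3 bits).
Byte 2: 0x87 = 10000111 (10xxxxxx ✓), payload 000111.
Byte 3: 0x84 = 10000100 (10xxxxxx ✓), payload 000100.
Byte 4: 0xA1 = 10100001 (10xxxxxx ✓), payload 100001.
Concatenate: 011000111000100100001 = 0xC7121 (21 bits → U+C7121).

U+C7121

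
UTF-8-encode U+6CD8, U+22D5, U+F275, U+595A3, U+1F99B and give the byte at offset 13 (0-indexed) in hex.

0xF0

U+6CD8 → 3-byte form E6 B3 98 at offsets 0–2.
U+22D5 → 3-byte form E2 8B 95 at offsets 3–5.
U+F275 → 3-byte form EF 89 B5 at offsets 6–8.
U+595A3 → 4-byte form F1 99 96 A3 at offsets 9–12.
U+1F99B → 4-byte form F0 9F A6 9B at offsets 13–16.
Offset 13 falls in char 5's range; it's byte 1 of F0 9F A6 9B = 0xF0.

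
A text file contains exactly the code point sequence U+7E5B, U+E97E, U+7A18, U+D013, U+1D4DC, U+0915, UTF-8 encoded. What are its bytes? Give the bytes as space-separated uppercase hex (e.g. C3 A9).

E7 B9 9B EE A5 BE E7 A8 98 ED 80 93 F0 9D 93 9C E0 A4 95

U+7E5B: 3-byte form → E7 B9 9B.
U+E97E: 3-byte form → EE A5 BE.
U+7A18: 3-byte form → E7 A8 98.
U+D013: 3-byte form → ED 80 93.
U+1D4DC: 4-byte form → F0 9D 93 9C.
U+0915: 3-byte form → E0 A4 95.
Concatenated (19 bytes): E7 B9 9B EE A5 BE E7 A8 98 ED 80 93 F0 9D 93 9C E0 A4 95.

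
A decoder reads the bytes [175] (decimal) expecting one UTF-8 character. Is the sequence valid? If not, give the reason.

Byte 0xAF = 10101111 has the form 10xxxxxx — a continuation byte — but there is no preceding leading byte.

invalid (continuation byte with no leading byte)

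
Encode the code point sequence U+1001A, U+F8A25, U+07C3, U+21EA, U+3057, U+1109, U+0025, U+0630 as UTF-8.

F0 90 80 9A F3 B8 A8 A5 DF 83 E2 87 AA E3 81 97 E1 84 89 25 D8 B0

U+1001A: 4-byte form → F0 90 80 9A.
U+F8A25: 4-byte form → F3 B8 A8 A5.
U+07C3: 2-byte form → DF 83.
U+21EA: 3-byte form → E2 87 AA.
U+3057: 3-byte form → E3 81 97.
U+1109: 3-byte form → E1 84 89.
U+0025: 1-byte form → 25.
U+0630: 2-byte form → D8 B0.
Concatenated (22 bytes): F0 90 80 9A F3 B8 A8 A5 DF 83 E2 87 AA E3 81 97 E1 84 89 25 D8 B0.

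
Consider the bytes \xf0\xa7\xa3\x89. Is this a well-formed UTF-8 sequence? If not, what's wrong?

valid

Leading byte 0xF0 = 11110000 → 4-byte form.
Continuation bytes 0xA7=10100111, 0xA3=10100011, 0x89=10001001 all match 10xxxxxx.
Decoded value 0x278C9 is ≥ 0x10000 (shortest form) and not a surrogate.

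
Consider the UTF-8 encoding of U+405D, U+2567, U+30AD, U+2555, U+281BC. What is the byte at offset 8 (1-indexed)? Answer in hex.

1-indexed offset 8 is 0-indexed offset 7.
U+405D → 3-byte form E4 81 9D at offsets 0–2.
U+2567 → 3-byte form E2 95 A7 at offsets 3–5.
U+30AD → 3-byte form E3 82 AD at offsets 6–8.
Offset 7 falls in char 3's range; it's byte 2 of E3 82 AD = 0x82.

0x82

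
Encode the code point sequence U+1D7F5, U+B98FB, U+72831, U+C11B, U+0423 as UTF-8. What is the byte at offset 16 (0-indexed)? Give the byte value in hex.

0xA3

U+1D7F5 → 4-byte form F0 9D 9F B5 at offsets 0–3.
U+B98FB → 4-byte form F2 B9 A3 BB at offsets 4–7.
U+72831 → 4-byte form F1 B2 A0 B1 at offsets 8–11.
U+C11B → 3-byte form EC 84 9B at offsets 12–14.
U+0423 → 2-byte form D0 A3 at offsets 15–16.
Offset 16 falls in char 5's range; it's byte 2 of D0 A3 = 0xA3.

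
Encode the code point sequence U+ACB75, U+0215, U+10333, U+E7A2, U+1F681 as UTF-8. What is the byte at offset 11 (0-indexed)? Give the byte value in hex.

U+ACB75 → 4-byte form F2 AC AD B5 at offsets 0–3.
U+0215 → 2-byte form C8 95 at offsets 4–5.
U+10333 → 4-byte form F0 90 8C B3 at offsets 6–9.
U+E7A2 → 3-byte form EE 9E A2 at offsets 10–12.
Offset 11 falls in char 4's range; it's byte 2 of EE 9E A2 = 0x9E.

0x9E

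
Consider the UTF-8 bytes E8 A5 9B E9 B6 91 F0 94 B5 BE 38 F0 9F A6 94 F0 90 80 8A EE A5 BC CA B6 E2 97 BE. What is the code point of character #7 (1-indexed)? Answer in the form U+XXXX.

U+E97C

Offset 0: leading byte 0xE8 = 11101000 → 3-byte char #1 = E8 A5 9B.
Offset 3: leading byte 0xE9 = 11101001 → 3-byte char #2 = E9 B6 91.
Offset 6: leading byte 0xF0 = 11110000 → 4-byte char #3 = F0 94 B5 BE.
Offset 10: leading byte 0x38 = 00111000 → 1-byte char #4 = 38.
Offset 11: leading byte 0xF0 = 11110000 → 4-byte char #5 = F0 9F A6 94.
Offset 15: leading byte 0xF0 = 11110000 → 4-byte char #6 = F0 90 80 8A.
Offset 19: leading byte 0xEE = 11101110 → 3-byte char #7 = EE A5 BC.
Leading byte 0xEE = 11101110 matches 1110xxxx → 3-byte sequence.
Byte 1: 0xEE = 11101110, payload 1110 (4 bits).
Byte 2: 0xA5 = 10100101 (10xxxxxx ✓), payload 100101.
Byte 3: 0xBC = 10111100 (10xxxxxx ✓), payload 111100.
Concatenate: 1110100101111100 = 0xE97C (16 bits → U+E97C).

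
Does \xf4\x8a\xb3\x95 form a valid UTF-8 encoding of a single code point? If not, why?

valid

Leading byte 0xF4 = 11110100 → 4-byte form.
Continuation bytes 0x8A=10001010, 0xB3=10110011, 0x95=10010101 all match 10xxxxxx.
Decoded value 0x10ACD5 is ≥ 0x10000 (shortest form) and not a surrogate.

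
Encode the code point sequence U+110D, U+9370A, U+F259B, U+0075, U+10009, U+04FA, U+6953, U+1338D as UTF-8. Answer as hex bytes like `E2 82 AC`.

U+110D: 3-byte form → E1 84 8D.
U+9370A: 4-byte form → F2 93 9C 8A.
U+F259B: 4-byte form → F3 B2 96 9B.
U+0075: 1-byte form → 75.
U+10009: 4-byte form → F0 90 80 89.
U+04FA: 2-byte form → D3 BA.
U+6953: 3-byte form → E6 A5 93.
U+1338D: 4-byte form → F0 93 8E 8D.
Concatenated (25 bytes): E1 84 8D F2 93 9C 8A F3 B2 96 9B 75 F0 90 80 89 D3 BA E6 A5 93 F0 93 8E 8D.

E1 84 8D F2 93 9C 8A F3 B2 96 9B 75 F0 90 80 89 D3 BA E6 A5 93 F0 93 8E 8D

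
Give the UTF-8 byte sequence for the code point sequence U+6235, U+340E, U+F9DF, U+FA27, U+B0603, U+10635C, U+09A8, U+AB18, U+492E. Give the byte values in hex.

U+6235: 3-byte form → E6 88 B5.
U+340E: 3-byte form → E3 90 8E.
U+F9DF: 3-byte form → EF A7 9F.
U+FA27: 3-byte form → EF A8 A7.
U+B0603: 4-byte form → F2 B0 98 83.
U+10635C: 4-byte form → F4 86 8D 9C.
U+09A8: 3-byte form → E0 A6 A8.
U+AB18: 3-byte form → EA AC 98.
U+492E: 3-byte form → E4 A4 AE.
Concatenated (29 bytes): E6 88 B5 E3 90 8E EF A7 9F EF A8 A7 F2 B0 98 83 F4 86 8D 9C E0 A6 A8 EA AC 98 E4 A4 AE.

E6 88 B5 E3 90 8E EF A7 9F EF A8 A7 F2 B0 98 83 F4 86 8D 9C E0 A6 A8 EA AC 98 E4 A4 AE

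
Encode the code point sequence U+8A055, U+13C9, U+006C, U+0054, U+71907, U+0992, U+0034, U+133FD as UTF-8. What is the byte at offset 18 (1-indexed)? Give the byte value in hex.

1-indexed offset 18 is 0-indexed offset 17.
U+8A055 → 4-byte form F2 8A 81 95 at offsets 0–3.
U+13C9 → 3-byte form E1 8F 89 at offsets 4–6.
U+006C → 1-byte form 6C at offsets 7–7.
U+0054 → 1-byte form 54 at offsets 8–8.
U+71907 → 4-byte form F1 B1 A4 87 at offsets 9–12.
U+0992 → 3-byte form E0 A6 92 at offsets 13–15.
U+0034 → 1-byte form 34 at offsets 16–16.
U+133FD → 4-byte form F0 93 8F BD at offsets 17–20.
Offset 17 falls in char 8's range; it's byte 1 of F0 93 8F BD = 0xF0.

0xF0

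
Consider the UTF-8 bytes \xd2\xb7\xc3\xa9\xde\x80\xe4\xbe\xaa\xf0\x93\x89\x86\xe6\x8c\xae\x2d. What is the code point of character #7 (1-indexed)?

U+002D

Offset 0: leading byte 0xD2 = 11010010 → 2-byte char #1 = D2 B7.
Offset 2: leading byte 0xC3 = 11000011 → 2-byte char #2 = C3 A9.
Offset 4: leading byte 0xDE = 11011110 → 2-byte char #3 = DE 80.
Offset 6: leading byte 0xE4 = 11100100 → 3-byte char #4 = E4 BE AA.
Offset 9: leading byte 0xF0 = 11110000 → 4-byte char #5 = F0 93 89 86.
Offset 13: leading byte 0xE6 = 11100110 → 3-byte char #6 = E6 8C AE.
Offset 16: leading byte 0x2D = 00101101 → 1-byte char #7 = 2D.
Leading byte 0x2D = 00101101 matches 0xxxxxxx → 1-byte sequence.
Byte 1: 0x2D = 00101101, payload 0101101 (7 bits).
Concatenate: 0101101 = 0x2D (7 bits → U+002D).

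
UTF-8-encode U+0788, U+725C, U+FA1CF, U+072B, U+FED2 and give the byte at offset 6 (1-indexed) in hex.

0xF3

1-indexed offset 6 is 0-indexed offset 5.
U+0788 → 2-byte form DE 88 at offsets 0–1.
U+725C → 3-byte form E7 89 9C at offsets 2–4.
U+FA1CF → 4-byte form F3 BA 87 8F at offsets 5–8.
Offset 5 falls in char 3's range; it's byte 1 of F3 BA 87 8F = 0xF3.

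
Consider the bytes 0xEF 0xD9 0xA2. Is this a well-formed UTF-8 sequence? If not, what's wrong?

Leading byte 0xEF = 11101111 → 3-byte form.
Byte 2 is 0xD9 = 11011001, which is not 10xxxxxx — expected a continuation byte.

invalid (non-continuation byte where continuation expected)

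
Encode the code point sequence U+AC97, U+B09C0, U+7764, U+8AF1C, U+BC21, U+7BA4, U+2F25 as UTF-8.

EA B2 97 F2 B0 A7 80 E7 9D A4 F2 8A BC 9C EB B0 A1 E7 AE A4 E2 BC A5

U+AC97: 3-byte form → EA B2 97.
U+B09C0: 4-byte form → F2 B0 A7 80.
U+7764: 3-byte form → E7 9D A4.
U+8AF1C: 4-byte form → F2 8A BC 9C.
U+BC21: 3-byte form → EB B0 A1.
U+7BA4: 3-byte form → E7 AE A4.
U+2F25: 3-byte form → E2 BC A5.
Concatenated (23 bytes): EA B2 97 F2 B0 A7 80 E7 9D A4 F2 8A BC 9C EB B0 A1 E7 AE A4 E2 BC A5.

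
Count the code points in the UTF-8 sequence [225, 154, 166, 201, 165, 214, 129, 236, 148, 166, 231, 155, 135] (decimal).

5

Byte at offset 0: 0xE1 = 11100001 → 3-byte char (#1). Advance 3.
Byte at offset 3: 0xC9 = 11001001 → 2-byte char (#2). Advance 2.
Byte at offset 5: 0xD6 = 11010110 → 2-byte char (#3). Advance 2.
Byte at offset 7: 0xEC = 11101100 → 3-byte char (#4). Advance 3.
Byte at offset 10: 0xE7 = 11100111 → 3-byte char (#5). Advance 3.
Reached end at offset 13 after 5 code points.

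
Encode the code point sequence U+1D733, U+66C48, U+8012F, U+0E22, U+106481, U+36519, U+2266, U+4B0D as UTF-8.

U+1D733: 4-byte form → F0 9D 9C B3.
U+66C48: 4-byte form → F1 A6 B1 88.
U+8012F: 4-byte form → F2 80 84 AF.
U+0E22: 3-byte form → E0 B8 A2.
U+106481: 4-byte form → F4 86 92 81.
U+36519: 4-byte form → F0 B6 94 99.
U+2266: 3-byte form → E2 89 A6.
U+4B0D: 3-byte form → E4 AC 8D.
Concatenated (29 bytes): F0 9D 9C B3 F1 A6 B1 88 F2 80 84 AF E0 B8 A2 F4 86 92 81 F0 B6 94 99 E2 89 A6 E4 AC 8D.

F0 9D 9C B3 F1 A6 B1 88 F2 80 84 AF E0 B8 A2 F4 86 92 81 F0 B6 94 99 E2 89 A6 E4 AC 8D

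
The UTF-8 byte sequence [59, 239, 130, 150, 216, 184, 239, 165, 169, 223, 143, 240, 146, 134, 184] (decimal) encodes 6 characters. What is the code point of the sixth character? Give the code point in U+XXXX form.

U+121B8

Offset 0: leading byte 0x3B = 00111011 → 1-byte char #1 = 3B.
Offset 1: leading byte 0xEF = 11101111 → 3-byte char #2 = EF 82 96.
Offset 4: leading byte 0xD8 = 11011000 → 2-byte char #3 = D8 B8.
Offset 6: leading byte 0xEF = 11101111 → 3-byte char #4 = EF A5 A9.
Offset 9: leading byte 0xDF = 11011111 → 2-byte char #5 = DF 8F.
Offset 11: leading byte 0xF0 = 11110000 → 4-byte char #6 = F0 92 86 B8.
Leading byte 0xF0 = 11110000 matches 11110xxx → 4-byte sequence.
Byte 1: 0xF0 = 11110000, payload 000 (3 bits).
Byte 2: 0x92 = 10010010 (10xxxxxx ✓), payload 010010.
Byte 3: 0x86 = 10000110 (10xxxxxx ✓), payload 000110.
Byte 4: 0xB8 = 10111000 (10xxxxxx ✓), payload 111000.
Concatenate: 000010010000110111000 = 0x121B8 (21 bits → U+121B8).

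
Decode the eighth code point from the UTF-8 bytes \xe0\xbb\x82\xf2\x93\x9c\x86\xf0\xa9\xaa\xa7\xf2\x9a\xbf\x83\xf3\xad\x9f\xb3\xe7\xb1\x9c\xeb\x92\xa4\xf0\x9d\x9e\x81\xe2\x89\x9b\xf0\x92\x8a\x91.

Offset 0: leading byte 0xE0 = 11100000 → 3-byte char #1 = E0 BB 82.
Offset 3: leading byte 0xF2 = 11110010 → 4-byte char #2 = F2 93 9C 86.
Offset 7: leading byte 0xF0 = 11110000 → 4-byte char #3 = F0 A9 AA A7.
Offset 11: leading byte 0xF2 = 11110010 → 4-byte char #4 = F2 9A BF 83.
Offset 15: leading byte 0xF3 = 11110011 → 4-byte char #5 = F3 AD 9F B3.
Offset 19: leading byte 0xE7 = 11100111 → 3-byte char #6 = E7 B1 9C.
Offset 22: leading byte 0xEB = 11101011 → 3-byte char #7 = EB 92 A4.
Offset 25: leading byte 0xF0 = 11110000 → 4-byte char #8 = F0 9D 9E 81.
Leading byte 0xF0 = 11110000 matches 11110xxx → 4-byte sequence.
Byte 1: 0xF0 = 11110000, payload 000 (3 bits).
Byte 2: 0x9D = 10011101 (10xxxxxx ✓), payload 011101.
Byte 3: 0x9E = 10011110 (10xxxxxx ✓), payload 011110.
Byte 4: 0x81 = 10000001 (10xxxxxx ✓), payload 000001.
Concatenate: 000011101011110000001 = 0x1D781 (21 bits → U+1D781).

U+1D781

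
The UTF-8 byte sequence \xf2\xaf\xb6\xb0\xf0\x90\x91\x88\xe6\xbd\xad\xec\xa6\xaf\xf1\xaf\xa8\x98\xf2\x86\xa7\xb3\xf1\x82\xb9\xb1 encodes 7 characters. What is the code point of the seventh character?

Offset 0: leading byte 0xF2 = 11110010 → 4-byte char #1 = F2 AF B6 B0.
Offset 4: leading byte 0xF0 = 11110000 → 4-byte char #2 = F0 90 91 88.
Offset 8: leading byte 0xE6 = 11100110 → 3-byte char #3 = E6 BD AD.
Offset 11: leading byte 0xEC = 11101100 → 3-byte char #4 = EC A6 AF.
Offset 14: leading byte 0xF1 = 11110001 → 4-byte char #5 = F1 AF A8 98.
Offset 18: leading byte 0xF2 = 11110010 → 4-byte char #6 = F2 86 A7 B3.
Offset 22: leading byte 0xF1 = 11110001 → 4-byte char #7 = F1 82 B9 B1.
Leading byte 0xF1 = 11110001 matches 11110xxx → 4-byte sequence.
Byte 1: 0xF1 = 11110001, payload 001 (3 bits).
Byte 2: 0x82 = 10000010 (10xxxxxx ✓), payload 000010.
Byte 3: 0xB9 = 10111001 (10xxxxxx ✓), payload 111001.
Byte 4: 0xB1 = 10110001 (10xxxxxx ✓), payload 110001.
Concatenate: 001000010111001110001 = 0x42E71 (21 bits → U+42E71).

U+42E71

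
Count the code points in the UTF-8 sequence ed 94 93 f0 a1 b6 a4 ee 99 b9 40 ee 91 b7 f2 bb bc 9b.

6

Byte at offset 0: 0xED = 11101101 → 3-byte char (#1). Advance 3.
Byte at offset 3: 0xF0 = 11110000 → 4-byte char (#2). Advance 4.
Byte at offset 7: 0xEE = 11101110 → 3-byte char (#3). Advance 3.
Byte at offset 10: 0x40 = 01000000 → 1-byte char (#4). Advance 1.
Byte at offset 11: 0xEE = 11101110 → 3-byte char (#5). Advance 3.
Byte at offset 14: 0xF2 = 11110010 → 4-byte char (#6). Advance 4.
Reached end at offset 18 after 6 code points.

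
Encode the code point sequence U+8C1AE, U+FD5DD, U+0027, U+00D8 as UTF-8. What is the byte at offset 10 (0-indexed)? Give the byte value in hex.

0x98

U+8C1AE → 4-byte form F2 8C 86 AE at offsets 0–3.
U+FD5DD → 4-byte form F3 BD 97 9D at offsets 4–7.
U+0027 → 1-byte form 27 at offsets 8–8.
U+00D8 → 2-byte form C3 98 at offsets 9–10.
Offset 10 falls in char 4's range; it's byte 2 of C3 98 = 0x98.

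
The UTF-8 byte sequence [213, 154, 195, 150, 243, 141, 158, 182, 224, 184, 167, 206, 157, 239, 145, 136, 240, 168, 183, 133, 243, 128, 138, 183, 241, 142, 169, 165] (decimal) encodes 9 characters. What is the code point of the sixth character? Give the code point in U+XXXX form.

Offset 0: leading byte 0xD5 = 11010101 → 2-byte char #1 = D5 9A.
Offset 2: leading byte 0xC3 = 11000011 → 2-byte char #2 = C3 96.
Offset 4: leading byte 0xF3 = 11110011 → 4-byte char #3 = F3 8D 9E B6.
Offset 8: leading byte 0xE0 = 11100000 → 3-byte char #4 = E0 B8 A7.
Offset 11: leading byte 0xCE = 11001110 → 2-byte char #5 = CE 9D.
Offset 13: leading byte 0xEF = 11101111 → 3-byte char #6 = EF 91 88.
Leading byte 0xEF = 11101111 matches 1110xxxx → 3-byte sequence.
Byte 1: 0xEF = 11101111, payload 1111 (4 bits).
Byte 2: 0x91 = 10010001 (10xxxxxx ✓), payload 010001.
Byte 3: 0x88 = 10001000 (10xxxxxx ✓), payload 001000.
Concatenate: 1111010001001000 = 0xF448 (16 bits → U+F448).

U+F448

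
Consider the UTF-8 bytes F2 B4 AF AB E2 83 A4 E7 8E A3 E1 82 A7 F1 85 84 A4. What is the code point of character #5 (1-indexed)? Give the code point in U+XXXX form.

Offset 0: leading byte 0xF2 = 11110010 → 4-byte char #1 = F2 B4 AF AB.
Offset 4: leading byte 0xE2 = 11100010 → 3-byte char #2 = E2 83 A4.
Offset 7: leading byte 0xE7 = 11100111 → 3-byte char #3 = E7 8E A3.
Offset 10: leading byte 0xE1 = 11100001 → 3-byte char #4 = E1 82 A7.
Offset 13: leading byte 0xF1 = 11110001 → 4-byte char #5 = F1 85 84 A4.
Leading byte 0xF1 = 11110001 matches 11110xxx → 4-byte sequence.
Byte 1: 0xF1 = 11110001, payload 001 (3 bits).
Byte 2: 0x85 = 10000101 (10xxxxxx ✓), payload 000101.
Byte 3: 0x84 = 10000100 (10xxxxxx ✓), payload 000100.
Byte 4: 0xA4 = 10100100 (10xxxxxx ✓), payload 100100.
Concatenate: 001000101000100100100 = 0x45124 (21 bits → U+45124).

U+45124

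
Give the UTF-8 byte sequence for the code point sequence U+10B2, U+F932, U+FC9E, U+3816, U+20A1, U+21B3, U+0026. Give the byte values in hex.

U+10B2: 3-byte form → E1 82 B2.
U+F932: 3-byte form → EF A4 B2.
U+FC9E: 3-byte form → EF B2 9E.
U+3816: 3-byte form → E3 A0 96.
U+20A1: 3-byte form → E2 82 A1.
U+21B3: 3-byte form → E2 86 B3.
U+0026: 1-byte form → 26.
Concatenated (19 bytes): E1 82 B2 EF A4 B2 EF B2 9E E3 A0 96 E2 82 A1 E2 86 B3 26.

E1 82 B2 EF A4 B2 EF B2 9E E3 A0 96 E2 82 A1 E2 86 B3 26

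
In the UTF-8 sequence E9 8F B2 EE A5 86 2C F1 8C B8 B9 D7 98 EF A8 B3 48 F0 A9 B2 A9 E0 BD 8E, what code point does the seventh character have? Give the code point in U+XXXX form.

Offset 0: leading byte 0xE9 = 11101001 → 3-byte char #1 = E9 8F B2.
Offset 3: leading byte 0xEE = 11101110 → 3-byte char #2 = EE A5 86.
Offset 6: leading byte 0x2C = 00101100 → 1-byte char #3 = 2C.
Offset 7: leading byte 0xF1 = 11110001 → 4-byte char #4 = F1 8C B8 B9.
Offset 11: leading byte 0xD7 = 11010111 → 2-byte char #5 = D7 98.
Offset 13: leading byte 0xEF = 11101111 → 3-byte char #6 = EF A8 B3.
Offset 16: leading byte 0x48 = 01001000 → 1-byte char #7 = 48.
Leading byte 0x48 = 01001000 matches 0xxxxxxx → 1-byte sequence.
Byte 1: 0x48 = 01001000, payload 1001000 (7 bits).
Concatenate: 1001000 = 0x48 (7 bits → U+0048).

U+0048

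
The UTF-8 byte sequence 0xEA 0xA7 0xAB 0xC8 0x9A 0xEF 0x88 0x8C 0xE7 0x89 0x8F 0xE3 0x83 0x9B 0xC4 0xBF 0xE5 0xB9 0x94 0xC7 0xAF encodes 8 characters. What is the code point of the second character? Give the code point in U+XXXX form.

Offset 0: leading byte 0xEA = 11101010 → 3-byte char #1 = EA A7 AB.
Offset 3: leading byte 0xC8 = 11001000 → 2-byte char #2 = C8 9A.
Leading byte 0xC8 = 11001000 matches 110xxxxx → 2-byte sequence.
Byte 1: 0xC8 = 11001000, payload 01000 (5 bits).
Byte 2: 0x9A = 10011010 (10xxxxxx ✓), payload 011010.
Concatenate: 01000011010 = 0x21A (11 bits → U+021A).

U+021A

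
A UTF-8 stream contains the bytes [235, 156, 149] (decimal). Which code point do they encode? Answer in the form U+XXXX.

U+B715

Leading byte 0xEB = 11101011 matches 1110xxxx → 3-byte sequence.
Byte 1: 0xEB = 11101011, payload 1011 (4 bits).
Byte 2: 0x9C = 10011100 (10xxxxxx ✓), payload 011100.
Byte 3: 0x95 = 10010101 (10xxxxxx ✓), payload 010101.
Concatenate: 1011011100010101 = 0xB715 (16 bits → U+B715).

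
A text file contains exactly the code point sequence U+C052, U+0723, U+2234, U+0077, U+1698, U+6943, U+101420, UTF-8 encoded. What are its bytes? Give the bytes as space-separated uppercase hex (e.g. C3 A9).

EC 81 92 DC A3 E2 88 B4 77 E1 9A 98 E6 A5 83 F4 81 90 A0

U+C052: 3-byte form → EC 81 92.
U+0723: 2-byte form → DC A3.
U+2234: 3-byte form → E2 88 B4.
U+0077: 1-byte form → 77.
U+1698: 3-byte form → E1 9A 98.
U+6943: 3-byte form → E6 A5 83.
U+101420: 4-byte form → F4 81 90 A0.
Concatenated (19 bytes): EC 81 92 DC A3 E2 88 B4 77 E1 9A 98 E6 A5 83 F4 81 90 A0.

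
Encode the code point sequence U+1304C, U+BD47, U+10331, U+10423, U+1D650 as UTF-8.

U+1304C: 4-byte form → F0 93 81 8C.
U+BD47: 3-byte form → EB B5 87.
U+10331: 4-byte form → F0 90 8C B1.
U+10423: 4-byte form → F0 90 90 A3.
U+1D650: 4-byte form → F0 9D 99 90.
Concatenated (19 bytes): F0 93 81 8C EB B5 87 F0 90 8C B1 F0 90 90 A3 F0 9D 99 90.

F0 93 81 8C EB B5 87 F0 90 8C B1 F0 90 90 A3 F0 9D 99 90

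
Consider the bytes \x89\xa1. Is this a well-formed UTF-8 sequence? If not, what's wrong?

invalid (continuation byte with no leading byte)

Byte 0x89 = 10001001 has the form 10xxxxxx — a continuation byte — but there is no preceding leading byte.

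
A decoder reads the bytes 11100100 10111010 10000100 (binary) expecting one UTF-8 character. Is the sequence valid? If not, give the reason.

valid

Leading byte 0xE4 = 11100100 → 3-byte form.
Continuation bytes 0xBA=10111010, 0x84=10000100 all match 10xxxxxx.
Decoded value 0x4E84 is ≥ 0x800 (shortest form) and not a surrogate.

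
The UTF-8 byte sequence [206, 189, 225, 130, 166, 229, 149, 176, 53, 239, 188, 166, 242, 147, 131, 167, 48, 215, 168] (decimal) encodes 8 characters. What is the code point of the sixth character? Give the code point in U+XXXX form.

U+930E7

Offset 0: leading byte 0xCE = 11001110 → 2-byte char #1 = CE BD.
Offset 2: leading byte 0xE1 = 11100001 → 3-byte char #2 = E1 82 A6.
Offset 5: leading byte 0xE5 = 11100101 → 3-byte char #3 = E5 95 B0.
Offset 8: leading byte 0x35 = 00110101 → 1-byte char #4 = 35.
Offset 9: leading byte 0xEF = 11101111 → 3-byte char #5 = EF BC A6.
Offset 12: leading byte 0xF2 = 11110010 → 4-byte char #6 = F2 93 83 A7.
Leading byte 0xF2 = 11110010 matches 11110xxx → 4-byte sequence.
Byte 1: 0xF2 = 11110010, payload 010 (3 bits).
Byte 2: 0x93 = 10010011 (10xxxxxx ✓), payload 010011.
Byte 3: 0x83 = 10000011 (10xxxxxx ✓), payload 000011.
Byte 4: 0xA7 = 10100111 (10xxxxxx ✓), payload 100111.
Concatenate: 010010011000011100111 = 0x930E7 (21 bits → U+930E7).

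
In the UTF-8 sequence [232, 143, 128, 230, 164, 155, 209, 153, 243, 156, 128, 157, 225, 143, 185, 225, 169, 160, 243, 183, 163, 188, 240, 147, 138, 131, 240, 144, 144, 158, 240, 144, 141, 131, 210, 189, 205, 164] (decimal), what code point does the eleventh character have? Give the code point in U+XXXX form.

U+04BD

Offset 0: leading byte 0xE8 = 11101000 → 3-byte char #1 = E8 8F 80.
Offset 3: leading byte 0xE6 = 11100110 → 3-byte char #2 = E6 A4 9B.
Offset 6: leading byte 0xD1 = 11010001 → 2-byte char #3 = D1 99.
Offset 8: leading byte 0xF3 = 11110011 → 4-byte char #4 = F3 9C 80 9D.
Offset 12: leading byte 0xE1 = 11100001 → 3-byte char #5 = E1 8F B9.
Offset 15: leading byte 0xE1 = 11100001 → 3-byte char #6 = E1 A9 A0.
Offset 18: leading byte 0xF3 = 11110011 → 4-byte char #7 = F3 B7 A3 BC.
Offset 22: leading byte 0xF0 = 11110000 → 4-byte char #8 = F0 93 8A 83.
Offset 26: leading byte 0xF0 = 11110000 → 4-byte char #9 = F0 90 90 9E.
Offset 30: leading byte 0xF0 = 11110000 → 4-byte char #10 = F0 90 8D 83.
Offset 34: leading byte 0xD2 = 11010010 → 2-byte char #11 = D2 BD.
Leading byte 0xD2 = 11010010 matches 110xxxxx → 2-byte sequence.
Byte 1: 0xD2 = 11010010, payload 10010 (5 bits).
Byte 2: 0xBD = 10111101 (10xxxxxx ✓), payload 111101.
Concatenate: 10010111101 = 0x4BD (11 bits → U+04BD).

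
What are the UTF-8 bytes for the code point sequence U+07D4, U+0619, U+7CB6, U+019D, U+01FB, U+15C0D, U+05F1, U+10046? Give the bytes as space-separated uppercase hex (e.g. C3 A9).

DF 94 D8 99 E7 B2 B6 C6 9D C7 BB F0 95 B0 8D D7 B1 F0 90 81 86

U+07D4: 2-byte form → DF 94.
U+0619: 2-byte form → D8 99.
U+7CB6: 3-byte form → E7 B2 B6.
U+019D: 2-byte form → C6 9D.
U+01FB: 2-byte form → C7 BB.
U+15C0D: 4-byte form → F0 95 B0 8D.
U+05F1: 2-byte form → D7 B1.
U+10046: 4-byte form → F0 90 81 86.
Concatenated (21 bytes): DF 94 D8 99 E7 B2 B6 C6 9D C7 BB F0 95 B0 8D D7 B1 F0 90 81 86.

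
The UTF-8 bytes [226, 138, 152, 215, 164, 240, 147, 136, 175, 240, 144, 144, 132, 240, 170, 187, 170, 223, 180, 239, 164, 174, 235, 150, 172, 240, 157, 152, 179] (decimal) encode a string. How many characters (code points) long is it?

9

Byte at offset 0: 0xE2 = 11100010 → 3-byte char (#1). Advance 3.
Byte at offset 3: 0xD7 = 11010111 → 2-byte char (#2). Advance 2.
Byte at offset 5: 0xF0 = 11110000 → 4-byte char (#3). Advance 4.
Byte at offset 9: 0xF0 = 11110000 → 4-byte char (#4). Advance 4.
Byte at offset 13: 0xF0 = 11110000 → 4-byte char (#5). Advance 4.
Byte at offset 17: 0xDF = 11011111 → 2-byte char (#6). Advance 2.
Byte at offset 19: 0xEF = 11101111 → 3-byte char (#7). Advance 3.
Byte at offset 22: 0xEB = 11101011 → 3-byte char (#8). Advance 3.
Byte at offset 25: 0xF0 = 11110000 → 4-byte char (#9). Advance 4.
Reached end at offset 29 after 9 code points.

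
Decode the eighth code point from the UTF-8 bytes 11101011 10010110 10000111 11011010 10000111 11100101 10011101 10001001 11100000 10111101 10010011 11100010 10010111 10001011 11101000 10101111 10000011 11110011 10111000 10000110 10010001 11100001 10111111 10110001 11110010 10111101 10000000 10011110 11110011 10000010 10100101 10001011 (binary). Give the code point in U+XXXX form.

U+1FF1

Offset 0: leading byte 0xEB = 11101011 → 3-byte char #1 = EB 96 87.
Offset 3: leading byte 0xDA = 11011010 → 2-byte char #2 = DA 87.
Offset 5: leading byte 0xE5 = 11100101 → 3-byte char #3 = E5 9D 89.
Offset 8: leading byte 0xE0 = 11100000 → 3-byte char #4 = E0 BD 93.
Offset 11: leading byte 0xE2 = 11100010 → 3-byte char #5 = E2 97 8B.
Offset 14: leading byte 0xE8 = 11101000 → 3-byte char #6 = E8 AF 83.
Offset 17: leading byte 0xF3 = 11110011 → 4-byte char #7 = F3 B8 86 91.
Offset 21: leading byte 0xE1 = 11100001 → 3-byte char #8 = E1 BF B1.
Leading byte 0xE1 = 11100001 matches 1110xxxx → 3-byte sequence.
Byte 1: 0xE1 = 11100001, payload 0001 (4 bits).
Byte 2: 0xBF = 10111111 (10xxxxxx ✓), payload 111111.
Byte 3: 0xB1 = 10110001 (10xxxxxx ✓), payload 110001.
Concatenate: 0001111111110001 = 0x1FF1 (16 bits → U+1FF1).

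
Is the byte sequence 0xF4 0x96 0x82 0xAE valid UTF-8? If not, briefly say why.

invalid (encodes a value above U+10FFFF)

Leading byte 0xF4 = 11110100 → 4-byte form.
Payload = 0x1160AE, which exceeds U+10FFFF, the maximum Unicode code point. (Leading bytes F5–FF, or F4 followed by ≥ 0x90, are invalid.)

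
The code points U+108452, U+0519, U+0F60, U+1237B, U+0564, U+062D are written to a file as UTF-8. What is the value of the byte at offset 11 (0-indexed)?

U+108452 → 4-byte form F4 88 91 92 at offsets 0–3.
U+0519 → 2-byte form D4 99 at offsets 4–5.
U+0F60 → 3-byte form E0 BD A0 at offsets 6–8.
U+1237B → 4-byte form F0 92 8D BB at offsets 9–12.
Offset 11 falls in char 4's range; it's byte 3 of F0 92 8D BB = 0x8D.

0x8D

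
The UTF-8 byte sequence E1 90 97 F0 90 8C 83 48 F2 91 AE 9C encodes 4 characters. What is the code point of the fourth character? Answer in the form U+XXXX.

U+91B9C

Offset 0: leading byte 0xE1 = 11100001 → 3-byte char #1 = E1 90 97.
Offset 3: leading byte 0xF0 = 11110000 → 4-byte char #2 = F0 90 8C 83.
Offset 7: leading byte 0x48 = 01001000 → 1-byte char #3 = 48.
Offset 8: leading byte 0xF2 = 11110010 → 4-byte char #4 = F2 91 AE 9C.
Leading byte 0xF2 = 11110010 matches 11110xxx → 4-byte sequence.
Byte 1: 0xF2 = 11110010, payload 010 (3 bits).
Byte 2: 0x91 = 10010001 (10xxxxxx ✓), payload 010001.
Byte 3: 0xAE = 10101110 (10xxxxxx ✓), payload 101110.
Byte 4: 0x9C = 10011100 (10xxxxxx ✓), payload 011100.
Concatenate: 010010001101110011100 = 0x91B9C (21 bits → U+91B9C).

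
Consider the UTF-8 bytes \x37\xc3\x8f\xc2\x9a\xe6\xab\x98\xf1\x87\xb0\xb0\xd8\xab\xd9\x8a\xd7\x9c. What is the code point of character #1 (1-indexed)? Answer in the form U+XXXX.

Offset 0: leading byte 0x37 = 00110111 → 1-byte char #1 = 37.
Leading byte 0x37 = 00110111 matches 0xxxxxxx → 1-byte sequence.
Byte 1: 0x37 = 00110111, payload 0110111 (7 bits).
Concatenate: 0110111 = 0x37 (7 bits → U+0037).

U+0037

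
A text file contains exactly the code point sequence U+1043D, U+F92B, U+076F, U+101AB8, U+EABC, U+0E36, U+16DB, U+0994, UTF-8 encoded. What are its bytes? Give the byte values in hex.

F0 90 90 BD EF A4 AB DD AF F4 81 AA B8 EE AA BC E0 B8 B6 E1 9B 9B E0 A6 94

U+1043D: 4-byte form → F0 90 90 BD.
U+F92B: 3-byte form → EF A4 AB.
U+076F: 2-byte form → DD AF.
U+101AB8: 4-byte form → F4 81 AA B8.
U+EABC: 3-byte form → EE AA BC.
U+0E36: 3-byte form → E0 B8 B6.
U+16DB: 3-byte form → E1 9B 9B.
U+0994: 3-byte form → E0 A6 94.
Concatenated (25 bytes): F0 90 90 BD EF A4 AB DD AF F4 81 AA B8 EE AA BC E0 B8 B6 E1 9B 9B E0 A6 94.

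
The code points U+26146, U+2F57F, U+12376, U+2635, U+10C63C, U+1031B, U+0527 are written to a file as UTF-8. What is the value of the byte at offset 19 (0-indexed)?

0xF0

U+26146 → 4-byte form F0 A6 85 86 at offsets 0–3.
U+2F57F → 4-byte form F0 AF 95 BF at offsets 4–7.
U+12376 → 4-byte form F0 92 8D B6 at offsets 8–11.
U+2635 → 3-byte form E2 98 B5 at offsets 12–14.
U+10C63C → 4-byte form F4 8C 98 BC at offsets 15–18.
U+1031B → 4-byte form F0 90 8C 9B at offsets 19–22.
Offset 19 falls in char 6's range; it's byte 1 of F0 90 8C 9B = 0xF0.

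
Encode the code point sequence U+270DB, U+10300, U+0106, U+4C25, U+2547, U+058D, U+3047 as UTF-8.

F0 A7 83 9B F0 90 8C 80 C4 86 E4 B0 A5 E2 95 87 D6 8D E3 81 87

U+270DB: 4-byte form → F0 A7 83 9B.
U+10300: 4-byte form → F0 90 8C 80.
U+0106: 2-byte form → C4 86.
U+4C25: 3-byte form → E4 B0 A5.
U+2547: 3-byte form → E2 95 87.
U+058D: 2-byte form → D6 8D.
U+3047: 3-byte form → E3 81 87.
Concatenated (21 bytes): F0 A7 83 9B F0 90 8C 80 C4 86 E4 B0 A5 E2 95 87 D6 8D E3 81 87.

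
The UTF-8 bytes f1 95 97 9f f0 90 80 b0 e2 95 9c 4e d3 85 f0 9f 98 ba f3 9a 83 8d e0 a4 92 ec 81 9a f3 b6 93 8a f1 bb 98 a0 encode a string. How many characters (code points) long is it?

Byte at offset 0: 0xF1 = 11110001 → 4-byte char (#1). Advance 4.
Byte at offset 4: 0xF0 = 11110000 → 4-byte char (#2). Advance 4.
Byte at offset 8: 0xE2 = 11100010 → 3-byte char (#3). Advance 3.
Byte at offset 11: 0x4E = 01001110 → 1-byte char (#4). Advance 1.
Byte at offset 12: 0xD3 = 11010011 → 2-byte char (#5). Advance 2.
Byte at offset 14: 0xF0 = 11110000 → 4-byte char (#6). Advance 4.
Byte at offset 18: 0xF3 = 11110011 → 4-byte char (#7). Advance 4.
Byte at offset 22: 0xE0 = 11100000 → 3-byte char (#8). Advance 3.
Byte at offset 25: 0xEC = 11101100 → 3-byte char (#9). Advance 3.
Byte at offset 28: 0xF3 = 11110011 → 4-byte char (#10). Advance 4.
Byte at offset 32: 0xF1 = 11110001 → 4-byte char (#11). Advance 4.
Reached end at offset 36 after 11 code points.

11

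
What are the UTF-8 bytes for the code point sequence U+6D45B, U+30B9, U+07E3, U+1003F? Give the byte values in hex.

F1 AD 91 9B E3 82 B9 DF A3 F0 90 80 BF

U+6D45B: 4-byte form → F1 AD 91 9B.
U+30B9: 3-byte form → E3 82 B9.
U+07E3: 2-byte form → DF A3.
U+1003F: 4-byte form → F0 90 80 BF.
Concatenated (13 bytes): F1 AD 91 9B E3 82 B9 DF A3 F0 90 80 BF.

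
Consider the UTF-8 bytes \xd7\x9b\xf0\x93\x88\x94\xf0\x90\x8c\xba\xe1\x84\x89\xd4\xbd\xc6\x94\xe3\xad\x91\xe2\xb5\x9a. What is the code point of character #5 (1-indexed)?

Offset 0: leading byte 0xD7 = 11010111 → 2-byte char #1 = D7 9B.
Offset 2: leading byte 0xF0 = 11110000 → 4-byte char #2 = F0 93 88 94.
Offset 6: leading byte 0xF0 = 11110000 → 4-byte char #3 = F0 90 8C BA.
Offset 10: leading byte 0xE1 = 11100001 → 3-byte char #4 = E1 84 89.
Offset 13: leading byte 0xD4 = 11010100 → 2-byte char #5 = D4 BD.
Leading byte 0xD4 = 11010100 matches 110xxxxx → 2-byte sequence.
Byte 1: 0xD4 = 11010100, payload 10100 (5 bits).
Byte 2: 0xBD = 10111101 (10xxxxxx ✓), payload 111101.
Concatenate: 10100111101 = 0x53D (11 bits → U+053D).

U+053D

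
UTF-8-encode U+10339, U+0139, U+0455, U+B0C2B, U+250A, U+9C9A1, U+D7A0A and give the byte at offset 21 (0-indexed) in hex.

U+10339 → 4-byte form F0 90 8C B9 at offsets 0–3.
U+0139 → 2-byte form C4 B9 at offsets 4–5.
U+0455 → 2-byte form D1 95 at offsets 6–7.
U+B0C2B → 4-byte form F2 B0 B0 AB at offsets 8–11.
U+250A → 3-byte form E2 94 8A at offsets 12–14.
U+9C9A1 → 4-byte form F2 9C A6 A1 at offsets 15–18.
U+D7A0A → 4-byte form F3 97 A8 8A at offsets 19–22.
Offset 21 falls in char 7's range; it's byte 3 of F3 97 A8 8A = 0xA8.

0xA8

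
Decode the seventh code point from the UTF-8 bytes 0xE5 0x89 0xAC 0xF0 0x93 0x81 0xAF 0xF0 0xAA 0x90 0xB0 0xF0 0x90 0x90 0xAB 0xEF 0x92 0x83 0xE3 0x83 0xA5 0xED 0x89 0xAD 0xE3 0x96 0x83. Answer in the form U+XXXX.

Offset 0: leading byte 0xE5 = 11100101 → 3-byte char #1 = E5 89 AC.
Offset 3: leading byte 0xF0 = 11110000 → 4-byte char #2 = F0 93 81 AF.
Offset 7: leading byte 0xF0 = 11110000 → 4-byte char #3 = F0 AA 90 B0.
Offset 11: leading byte 0xF0 = 11110000 → 4-byte char #4 = F0 90 90 AB.
Offset 15: leading byte 0xEF = 11101111 → 3-byte char #5 = EF 92 83.
Offset 18: leading byte 0xE3 = 11100011 → 3-byte char #6 = E3 83 A5.
Offset 21: leading byte 0xED = 11101101 → 3-byte char #7 = ED 89 AD.
Leading byte 0xED = 11101101 matches 1110xxxx → 3-byte sequence.
Byte 1: 0xED = 11101101, payload 1101 (4 bits).
Byte 2: 0x89 = 10001001 (10xxxxxx ✓), payload 001001.
Byte 3: 0xAD = 10101101 (10xxxxxx ✓), payload 101101.
Concatenate: 1101001001101101 = 0xD26D (16 bits → U+D26D).

U+D26D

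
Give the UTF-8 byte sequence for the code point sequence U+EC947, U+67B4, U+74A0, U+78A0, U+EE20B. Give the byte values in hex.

U+EC947: 4-byte form → F3 AC A5 87.
U+67B4: 3-byte form → E6 9E B4.
U+74A0: 3-byte form → E7 92 A0.
U+78A0: 3-byte form → E7 A2 A0.
U+EE20B: 4-byte form → F3 AE 88 8B.
Concatenated (17 bytes): F3 AC A5 87 E6 9E B4 E7 92 A0 E7 A2 A0 F3 AE 88 8B.

F3 AC A5 87 E6 9E B4 E7 92 A0 E7 A2 A0 F3 AE 88 8B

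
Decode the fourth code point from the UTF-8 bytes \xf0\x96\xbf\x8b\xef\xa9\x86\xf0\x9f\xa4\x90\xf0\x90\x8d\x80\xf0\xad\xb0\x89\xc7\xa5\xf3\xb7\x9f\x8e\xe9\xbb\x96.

Offset 0: leading byte 0xF0 = 11110000 → 4-byte char #1 = F0 96 BF 8B.
Offset 4: leading byte 0xEF = 11101111 → 3-byte char #2 = EF A9 86.
Offset 7: leading byte 0xF0 = 11110000 → 4-byte char #3 = F0 9F A4 90.
Offset 11: leading byte 0xF0 = 11110000 → 4-byte char #4 = F0 90 8D 80.
Leading byte 0xF0 = 11110000 matches 11110xxx → 4-byte sequence.
Byte 1: 0xF0 = 11110000, payload 000 (3 bits).
Byte 2: 0x90 = 10010000 (10xxxxxx ✓), payload 010000.
Byte 3: 0x8D = 10001101 (10xxxxxx ✓), payload 001101.
Byte 4: 0x80 = 10000000 (10xxxxxx ✓), payload 000000.
Concatenate: 000010000001101000000 = 0x10340 (21 bits → U+10340).

U+10340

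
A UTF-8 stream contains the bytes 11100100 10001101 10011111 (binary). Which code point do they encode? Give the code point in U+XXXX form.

U+435F

Leading byte 0xE4 = 11100100 matches 1110xxxx → 3-byte sequence.
Byte 1: 0xE4 = 11100100, payload 0100 (4 bits).
Byte 2: 0x8D = 10001101 (10xxxxxx ✓), payload 001101.
Byte 3: 0x9F = 10011111 (10xxxxxx ✓), payload 011111.
Concatenate: 0100001101011111 = 0x435F (16 bits → U+435F).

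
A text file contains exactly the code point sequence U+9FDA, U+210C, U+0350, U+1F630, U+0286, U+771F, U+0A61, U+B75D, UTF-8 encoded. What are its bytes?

U+9FDA: 3-byte form → E9 BF 9A.
U+210C: 3-byte form → E2 84 8C.
U+0350: 2-byte form → CD 90.
U+1F630: 4-byte form → F0 9F 98 B0.
U+0286: 2-byte form → CA 86.
U+771F: 3-byte form → E7 9C 9F.
U+0A61: 3-byte form → E0 A9 A1.
U+B75D: 3-byte form → EB 9D 9D.
Concatenated (23 bytes): E9 BF 9A E2 84 8C CD 90 F0 9F 98 B0 CA 86 E7 9C 9F E0 A9 A1 EB 9D 9D.

E9 BF 9A E2 84 8C CD 90 F0 9F 98 B0 CA 86 E7 9C 9F E0 A9 A1 EB 9D 9D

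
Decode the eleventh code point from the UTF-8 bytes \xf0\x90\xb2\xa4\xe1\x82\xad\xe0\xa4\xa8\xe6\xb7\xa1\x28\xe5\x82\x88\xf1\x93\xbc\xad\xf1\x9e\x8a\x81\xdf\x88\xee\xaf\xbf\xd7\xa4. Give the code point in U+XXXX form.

U+05E4

Offset 0: leading byte 0xF0 = 11110000 → 4-byte char #1 = F0 90 B2 A4.
Offset 4: leading byte 0xE1 = 11100001 → 3-byte char #2 = E1 82 AD.
Offset 7: leading byte 0xE0 = 11100000 → 3-byte char #3 = E0 A4 A8.
Offset 10: leading byte 0xE6 = 11100110 → 3-byte char #4 = E6 B7 A1.
Offset 13: leading byte 0x28 = 00101000 → 1-byte char #5 = 28.
Offset 14: leading byte 0xE5 = 11100101 → 3-byte char #6 = E5 82 88.
Offset 17: leading byte 0xF1 = 11110001 → 4-byte char #7 = F1 93 BC AD.
Offset 21: leading byte 0xF1 = 11110001 → 4-byte char #8 = F1 9E 8A 81.
Offset 25: leading byte 0xDF = 11011111 → 2-byte char #9 = DF 88.
Offset 27: leading byte 0xEE = 11101110 → 3-byte char #10 = EE AF BF.
Offset 30: leading byte 0xD7 = 11010111 → 2-byte char #11 = D7 A4.
Leading byte 0xD7 = 11010111 matches 110xxxxx → 2-byte sequence.
Byte 1: 0xD7 = 11010111, payload 10111 (5 bits).
Byte 2: 0xA4 = 10100100 (10xxxxxx ✓), payload 100100.
Concatenate: 10111100100 = 0x5E4 (11 bits → U+05E4).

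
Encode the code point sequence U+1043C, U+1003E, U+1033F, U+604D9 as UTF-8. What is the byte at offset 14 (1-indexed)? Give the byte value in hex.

0xA0

1-indexed offset 14 is 0-indexed offset 13.
U+1043C → 4-byte form F0 90 90 BC at offsets 0–3.
U+1003E → 4-byte form F0 90 80 BE at offsets 4–7.
U+1033F → 4-byte form F0 90 8C BF at offsets 8–11.
U+604D9 → 4-byte form F1 A0 93 99 at offsets 12–15.
Offset 13 falls in char 4's range; it's byte 2 of F1 A0 93 99 = 0xA0.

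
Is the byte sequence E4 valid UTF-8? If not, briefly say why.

invalid (sequence truncated)

Leading byte 0xE4 = 11100100 → 3-byte form, but only 1 byte is present.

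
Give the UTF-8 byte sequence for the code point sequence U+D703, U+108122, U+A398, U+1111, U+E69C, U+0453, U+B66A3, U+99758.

U+D703: 3-byte form → ED 9C 83.
U+108122: 4-byte form → F4 88 84 A2.
U+A398: 3-byte form → EA 8E 98.
U+1111: 3-byte form → E1 84 91.
U+E69C: 3-byte form → EE 9A 9C.
U+0453: 2-byte form → D1 93.
U+B66A3: 4-byte form → F2 B6 9A A3.
U+99758: 4-byte form → F2 99 9D 98.
Concatenated (26 bytes): ED 9C 83 F4 88 84 A2 EA 8E 98 E1 84 91 EE 9A 9C D1 93 F2 B6 9A A3 F2 99 9D 98.

ED 9C 83 F4 88 84 A2 EA 8E 98 E1 84 91 EE 9A 9C D1 93 F2 B6 9A A3 F2 99 9D 98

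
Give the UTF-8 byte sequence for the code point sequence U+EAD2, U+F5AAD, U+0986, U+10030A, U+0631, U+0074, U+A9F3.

EE AB 92 F3 B5 AA AD E0 A6 86 F4 80 8C 8A D8 B1 74 EA A7 B3

U+EAD2: 3-byte form → EE AB 92.
U+F5AAD: 4-byte form → F3 B5 AA AD.
U+0986: 3-byte form → E0 A6 86.
U+10030A: 4-byte form → F4 80 8C 8A.
U+0631: 2-byte form → D8 B1.
U+0074: 1-byte form → 74.
U+A9F3: 3-byte form → EA A7 B3.
Concatenated (20 bytes): EE AB 92 F3 B5 AA AD E0 A6 86 F4 80 8C 8A D8 B1 74 EA A7 B3.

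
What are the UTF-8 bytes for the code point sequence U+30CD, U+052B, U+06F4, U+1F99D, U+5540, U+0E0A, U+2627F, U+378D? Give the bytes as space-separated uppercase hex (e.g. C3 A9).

E3 83 8D D4 AB DB B4 F0 9F A6 9D E5 95 80 E0 B8 8A F0 A6 89 BF E3 9E 8D

U+30CD: 3-byte form → E3 83 8D.
U+052B: 2-byte form → D4 AB.
U+06F4: 2-byte form → DB B4.
U+1F99D: 4-byte form → F0 9F A6 9D.
U+5540: 3-byte form → E5 95 80.
U+0E0A: 3-byte form → E0 B8 8A.
U+2627F: 4-byte form → F0 A6 89 BF.
U+378D: 3-byte form → E3 9E 8D.
Concatenated (24 bytes): E3 83 8D D4 AB DB B4 F0 9F A6 9D E5 95 80 E0 B8 8A F0 A6 89 BF E3 9E 8D.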